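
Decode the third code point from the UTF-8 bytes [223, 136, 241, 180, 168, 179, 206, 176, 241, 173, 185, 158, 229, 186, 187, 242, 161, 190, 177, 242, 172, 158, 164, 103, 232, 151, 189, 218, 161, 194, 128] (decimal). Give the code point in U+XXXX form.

Offset 0: leading byte 0xDF = 11011111 → 2-byte char #1 = DF 88.
Offset 2: leading byte 0xF1 = 11110001 → 4-byte char #2 = F1 B4 A8 B3.
Offset 6: leading byte 0xCE = 11001110 → 2-byte char #3 = CE B0.
Leading byte 0xCE = 11001110 matches 110xxxxx → 2-byte sequence.
Byte 1: 0xCE = 11001110, payload 01110 (5 bits).
Byte 2: 0xB0 = 10110000 (10xxxxxx ✓), payload 110000.
Concatenate: 01110110000 = 0x3B0 (11 bits → U+03B0).

U+03B0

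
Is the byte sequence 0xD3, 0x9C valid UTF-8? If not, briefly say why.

valid

Leading byte 0xD3 = 11010011 → 2-byte form.
Continuation bytes 0x9C=10011100 all match 10xxxxxx.
Decoded value 0x4DC is ≥ 0x80 (shortest form) and not a surrogate.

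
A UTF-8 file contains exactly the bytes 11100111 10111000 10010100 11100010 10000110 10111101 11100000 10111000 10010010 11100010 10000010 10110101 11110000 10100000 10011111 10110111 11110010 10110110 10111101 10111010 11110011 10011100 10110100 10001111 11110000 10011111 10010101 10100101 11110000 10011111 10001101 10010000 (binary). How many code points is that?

Byte at offset 0: 0xE7 = 11100111 → 3-byte char (#1). Advance 3.
Byte at offset 3: 0xE2 = 11100010 → 3-byte char (#2). Advance 3.
Byte at offset 6: 0xE0 = 11100000 → 3-byte char (#3). Advance 3.
Byte at offset 9: 0xE2 = 11100010 → 3-byte char (#4). Advance 3.
Byte at offset 12: 0xF0 = 11110000 → 4-byte char (#5). Advance 4.
Byte at offset 16: 0xF2 = 11110010 → 4-byte char (#6). Advance 4.
Byte at offset 20: 0xF3 = 11110011 → 4-byte char (#7). Advance 4.
Byte at offset 24: 0xF0 = 11110000 → 4-byte char (#8). Advance 4.
Byte at offset 28: 0xF0 = 11110000 → 4-byte char (#9). Advance 4.
Reached end at offset 32 after 9 code points.

9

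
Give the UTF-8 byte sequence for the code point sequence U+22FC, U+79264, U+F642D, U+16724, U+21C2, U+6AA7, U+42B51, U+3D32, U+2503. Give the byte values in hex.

E2 8B BC F1 B9 89 A4 F3 B6 90 AD F0 96 9C A4 E2 87 82 E6 AA A7 F1 82 AD 91 E3 B4 B2 E2 94 83

U+22FC: 3-byte form → E2 8B BC.
U+79264: 4-byte form → F1 B9 89 A4.
U+F642D: 4-byte form → F3 B6 90 AD.
U+16724: 4-byte form → F0 96 9C A4.
U+21C2: 3-byte form → E2 87 82.
U+6AA7: 3-byte form → E6 AA A7.
U+42B51: 4-byte form → F1 82 AD 91.
U+3D32: 3-byte form → E3 B4 B2.
U+2503: 3-byte form → E2 94 83.
Concatenated (31 bytes): E2 8B BC F1 B9 89 A4 F3 B6 90 AD F0 96 9C A4 E2 87 82 E6 AA A7 F1 82 AD 91 E3 B4 B2 E2 94 83.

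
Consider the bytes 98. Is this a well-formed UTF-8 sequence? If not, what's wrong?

Byte 0x98 = 10011000 has the form 10xxxxxx — a continuation byte — but there is no preceding leading byte.

invalid (continuation byte with no leading byte)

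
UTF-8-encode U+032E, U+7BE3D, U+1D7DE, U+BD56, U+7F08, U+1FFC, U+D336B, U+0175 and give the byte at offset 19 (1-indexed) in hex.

0xBC

1-indexed offset 19 is 0-indexed offset 18.
U+032E → 2-byte form CC AE at offsets 0–1.
U+7BE3D → 4-byte form F1 BB B8 BD at offsets 2–5.
U+1D7DE → 4-byte form F0 9D 9F 9E at offsets 6–9.
U+BD56 → 3-byte form EB B5 96 at offsets 10–12.
U+7F08 → 3-byte form E7 BC 88 at offsets 13–15.
U+1FFC → 3-byte form E1 BF BC at offsets 16–18.
Offset 18 falls in char 6's range; it's byte 3 of E1 BF BC = 0xBC.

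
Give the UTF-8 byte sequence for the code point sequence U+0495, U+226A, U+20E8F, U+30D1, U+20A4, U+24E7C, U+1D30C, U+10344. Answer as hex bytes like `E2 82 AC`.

D2 95 E2 89 AA F0 A0 BA 8F E3 83 91 E2 82 A4 F0 A4 B9 BC F0 9D 8C 8C F0 90 8D 84

U+0495: 2-byte form → D2 95.
U+226A: 3-byte form → E2 89 AA.
U+20E8F: 4-byte form → F0 A0 BA 8F.
U+30D1: 3-byte form → E3 83 91.
U+20A4: 3-byte form → E2 82 A4.
U+24E7C: 4-byte form → F0 A4 B9 BC.
U+1D30C: 4-byte form → F0 9D 8C 8C.
U+10344: 4-byte form → F0 90 8D 84.
Concatenated (27 bytes): D2 95 E2 89 AA F0 A0 BA 8F E3 83 91 E2 82 A4 F0 A4 B9 BC F0 9D 8C 8C F0 90 8D 84.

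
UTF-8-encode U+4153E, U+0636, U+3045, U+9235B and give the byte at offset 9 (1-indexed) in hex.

0x85

1-indexed offset 9 is 0-indexed offset 8.
U+4153E → 4-byte form F1 81 94 BE at offsets 0–3.
U+0636 → 2-byte form D8 B6 at offsets 4–5.
U+3045 → 3-byte form E3 81 85 at offsets 6–8.
Offset 8 falls in char 3's range; it's byte 3 of E3 81 85 = 0x85.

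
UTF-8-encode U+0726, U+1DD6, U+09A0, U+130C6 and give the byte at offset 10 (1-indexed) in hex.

0x93

1-indexed offset 10 is 0-indexed offset 9.
U+0726 → 2-byte form DC A6 at offsets 0–1.
U+1DD6 → 3-byte form E1 B7 96 at offsets 2–4.
U+09A0 → 3-byte form E0 A6 A0 at offsets 5–7.
U+130C6 → 4-byte form F0 93 83 86 at offsets 8–11.
Offset 9 falls in char 4's range; it's byte 2 of F0 93 83 86 = 0x93.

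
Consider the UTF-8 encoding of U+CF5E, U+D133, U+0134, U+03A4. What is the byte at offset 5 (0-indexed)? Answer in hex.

U+CF5E → 3-byte form EC BD 9E at offsets 0–2.
U+D133 → 3-byte form ED 84 B3 at offsets 3–5.
Offset 5 falls in char 2's range; it's byte 3 of ED 84 B3 = 0xB3.

0xB3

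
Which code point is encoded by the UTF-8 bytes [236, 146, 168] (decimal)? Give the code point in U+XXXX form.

Leading byte 0xEC = 11101100 matches 1110xxxx → 3-byte sequence.
Byte 1: 0xEC = 11101100, payload 1100 (4 bits).
Byte 2: 0x92 = 10010010 (10xxxxxx ✓), payload 010010.
Byte 3: 0xA8 = 10101000 (10xxxxxx ✓), payload 101000.
Concatenate: 1100010010101000 = 0xC4A8 (16 bits → U+C4A8).

U+C4A8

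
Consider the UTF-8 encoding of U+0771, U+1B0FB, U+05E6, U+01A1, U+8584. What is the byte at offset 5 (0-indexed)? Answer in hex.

0xBB

U+0771 → 2-byte form DD B1 at offsets 0–1.
U+1B0FB → 4-byte form F0 9B 83 BB at offsets 2–5.
Offset 5 falls in char 2's range; it's byte 4 of F0 9B 83 BB = 0xBB.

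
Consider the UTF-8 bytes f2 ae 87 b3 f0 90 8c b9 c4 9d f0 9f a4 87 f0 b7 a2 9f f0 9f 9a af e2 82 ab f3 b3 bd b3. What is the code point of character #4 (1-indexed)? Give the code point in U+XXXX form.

U+1F907

Offset 0: leading byte 0xF2 = 11110010 → 4-byte char #1 = F2 AE 87 B3.
Offset 4: leading byte 0xF0 = 11110000 → 4-byte char #2 = F0 90 8C B9.
Offset 8: leading byte 0xC4 = 11000100 → 2-byte char #3 = C4 9D.
Offset 10: leading byte 0xF0 = 11110000 → 4-byte char #4 = F0 9F A4 87.
Leading byte 0xF0 = 11110000 matches 11110xxx → 4-byte sequence.
Byte 1: 0xF0 = 11110000, payload 000 (3 bits).
Byte 2: 0x9F = 10011111 (10xxxxxx ✓), payload 011111.
Byte 3: 0xA4 = 10100100 (10xxxxxx ✓), payload 100100.
Byte 4: 0x87 = 10000111 (10xxxxxx ✓), payload 000111.
Concatenate: 000011111100100000111 = 0x1F907 (21 bits → U+1F907).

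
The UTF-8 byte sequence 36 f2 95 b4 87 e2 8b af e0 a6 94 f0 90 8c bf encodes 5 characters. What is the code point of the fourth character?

U+0994

Offset 0: leading byte 0x36 = 00110110 → 1-byte char #1 = 36.
Offset 1: leading byte 0xF2 = 11110010 → 4-byte char #2 = F2 95 B4 87.
Offset 5: leading byte 0xE2 = 11100010 → 3-byte char #3 = E2 8B AF.
Offset 8: leading byte 0xE0 = 11100000 → 3-byte char #4 = E0 A6 94.
Leading byte 0xE0 = 11100000 matches 1110xxxx → 3-byte sequence.
Byte 1: 0xE0 = 11100000, payload 0000 (4 bits).
Byte 2: 0xA6 = 10100110 (10xxxxxx ✓), payload 100110.
Byte 3: 0x94 = 10010100 (10xxxxxx ✓), payload 010100.
Concatenate: 0000100110010100 = 0x994 (16 bits → U+0994).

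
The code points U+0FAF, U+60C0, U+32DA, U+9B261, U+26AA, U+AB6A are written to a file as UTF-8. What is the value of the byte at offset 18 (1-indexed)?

1-indexed offset 18 is 0-indexed offset 17.
U+0FAF → 3-byte form E0 BE AF at offsets 0–2.
U+60C0 → 3-byte form E6 83 80 at offsets 3–5.
U+32DA → 3-byte form E3 8B 9A at offsets 6–8.
U+9B261 → 4-byte form F2 9B 89 A1 at offsets 9–12.
U+26AA → 3-byte form E2 9A AA at offsets 13–15.
U+AB6A → 3-byte form EA AD AA at offsets 16–18.
Offset 17 falls in char 6's range; it's byte 2 of EA AD AA = 0xAD.

0xAD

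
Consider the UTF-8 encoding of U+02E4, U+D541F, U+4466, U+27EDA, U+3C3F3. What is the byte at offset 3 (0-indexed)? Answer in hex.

U+02E4 → 2-byte form CB A4 at offsets 0–1.
U+D541F → 4-byte form F3 95 90 9F at offsets 2–5.
Offset 3 falls in char 2's range; it's byte 2 of F3 95 90 9F = 0x95.

0x95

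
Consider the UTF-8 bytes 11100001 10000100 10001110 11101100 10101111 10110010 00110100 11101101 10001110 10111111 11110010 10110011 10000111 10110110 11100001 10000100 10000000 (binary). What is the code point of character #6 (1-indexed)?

U+1100

Offset 0: leading byte 0xE1 = 11100001 → 3-byte char #1 = E1 84 8E.
Offset 3: leading byte 0xEC = 11101100 → 3-byte char #2 = EC AF B2.
Offset 6: leading byte 0x34 = 00110100 → 1-byte char #3 = 34.
Offset 7: leading byte 0xED = 11101101 → 3-byte char #4 = ED 8E BF.
Offset 10: leading byte 0xF2 = 11110010 → 4-byte char #5 = F2 B3 87 B6.
Offset 14: leading byte 0xE1 = 11100001 → 3-byte char #6 = E1 84 80.
Leading byte 0xE1 = 11100001 matches 1110xxxx → 3-byte sequence.
Byte 1: 0xE1 = 11100001, payload 0001 (4 bits).
Byte 2: 0x84 = 10000100 (10xxxxxx ✓), payload 000100.
Byte 3: 0x80 = 10000000 (10xxxxxx ✓), payload 000000.
Concatenate: 0001000100000000 = 0x1100 (16 bits → U+1100).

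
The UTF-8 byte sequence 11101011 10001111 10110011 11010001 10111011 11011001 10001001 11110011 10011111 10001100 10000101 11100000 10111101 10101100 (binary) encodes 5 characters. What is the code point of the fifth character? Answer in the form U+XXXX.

Offset 0: leading byte 0xEB = 11101011 → 3-byte char #1 = EB 8F B3.
Offset 3: leading byte 0xD1 = 11010001 → 2-byte char #2 = D1 BB.
Offset 5: leading byte 0xD9 = 11011001 → 2-byte char #3 = D9 89.
Offset 7: leading byte 0xF3 = 11110011 → 4-byte char #4 = F3 9F 8C 85.
Offset 11: leading byte 0xE0 = 11100000 → 3-byte char #5 = E0 BD AC.
Leading byte 0xE0 = 11100000 matches 1110xxxx → 3-byte sequence.
Byte 1: 0xE0 = 11100000, payload 0000 (4 bits).
Byte 2: 0xBD = 10111101 (10xxxxxx ✓), payload 111101.
Byte 3: 0xAC = 10101100 (10xxxxxx ✓), payload 101100.
Concatenate: 0000111101101100 = 0xF6C (16 bits → U+0F6C).

U+0F6C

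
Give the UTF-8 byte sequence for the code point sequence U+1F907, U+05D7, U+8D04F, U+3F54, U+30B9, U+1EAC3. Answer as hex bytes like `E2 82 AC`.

F0 9F A4 87 D7 97 F2 8D 81 8F E3 BD 94 E3 82 B9 F0 9E AB 83

U+1F907: 4-byte form → F0 9F A4 87.
U+05D7: 2-byte form → D7 97.
U+8D04F: 4-byte form → F2 8D 81 8F.
U+3F54: 3-byte form → E3 BD 94.
U+30B9: 3-byte form → E3 82 B9.
U+1EAC3: 4-byte form → F0 9E AB 83.
Concatenated (20 bytes): F0 9F A4 87 D7 97 F2 8D 81 8F E3 BD 94 E3 82 B9 F0 9E AB 83.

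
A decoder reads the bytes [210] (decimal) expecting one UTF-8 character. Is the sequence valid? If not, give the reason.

invalid (sequence truncated)

Leading byte 0xD2 = 11010010 → 2-byte form, but only 1 byte is present.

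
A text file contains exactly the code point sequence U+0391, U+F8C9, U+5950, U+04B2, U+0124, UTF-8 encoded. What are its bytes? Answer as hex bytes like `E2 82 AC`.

CE 91 EF A3 89 E5 A5 90 D2 B2 C4 A4

U+0391: 2-byte form → CE 91.
U+F8C9: 3-byte form → EF A3 89.
U+5950: 3-byte form → E5 A5 90.
U+04B2: 2-byte form → D2 B2.
U+0124: 2-byte form → C4 A4.
Concatenated (12 bytes): CE 91 EF A3 89 E5 A5 90 D2 B2 C4 A4.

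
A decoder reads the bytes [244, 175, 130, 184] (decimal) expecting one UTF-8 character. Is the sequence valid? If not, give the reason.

invalid (encodes a value above U+10FFFF)

Leading byte 0xF4 = 11110100 → 4-byte form.
Payload = 0x12F0B8, which exceeds U+10FFFF, the maximum Unicode code point. (Leading bytes F5–FF, or F4 followed by ≥ 0x90, are invalid.)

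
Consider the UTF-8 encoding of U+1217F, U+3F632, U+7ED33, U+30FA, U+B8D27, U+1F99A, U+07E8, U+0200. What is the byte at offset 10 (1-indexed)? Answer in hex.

1-indexed offset 10 is 0-indexed offset 9.
U+1217F → 4-byte form F0 92 85 BF at offsets 0–3.
U+3F632 → 4-byte form F0 BF 98 B2 at offsets 4–7.
U+7ED33 → 4-byte form F1 BE B4 B3 at offsets 8–11.
Offset 9 falls in char 3's range; it's byte 2 of F1 BE B4 B3 = 0xBE.

0xBE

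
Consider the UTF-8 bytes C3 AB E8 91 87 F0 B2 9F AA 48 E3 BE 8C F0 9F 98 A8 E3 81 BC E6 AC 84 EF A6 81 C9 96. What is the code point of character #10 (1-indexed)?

U+0256

Offset 0: leading byte 0xC3 = 11000011 → 2-byte char #1 = C3 AB.
Offset 2: leading byte 0xE8 = 11101000 → 3-byte char #2 = E8 91 87.
Offset 5: leading byte 0xF0 = 11110000 → 4-byte char #3 = F0 B2 9F AA.
Offset 9: leading byte 0x48 = 01001000 → 1-byte char #4 = 48.
Offset 10: leading byte 0xE3 = 11100011 → 3-byte char #5 = E3 BE 8C.
Offset 13: leading byte 0xF0 = 11110000 → 4-byte char #6 = F0 9F 98 A8.
Offset 17: leading byte 0xE3 = 11100011 → 3-byte char #7 = E3 81 BC.
Offset 20: leading byte 0xE6 = 11100110 → 3-byte char #8 = E6 AC 84.
Offset 23: leading byte 0xEF = 11101111 → 3-byte char #9 = EF A6 81.
Offset 26: leading byte 0xC9 = 11001001 → 2-byte char #10 = C9 96.
Leading byte 0xC9 = 11001001 matches 110xxxxx → 2-byte sequence.
Byte 1: 0xC9 = 11001001, payload 01001 (5 bits).
Byte 2: 0x96 = 10010110 (10xxxxxx ✓), payload 010110.
Concatenate: 01001010110 = 0x256 (11 bits → U+0256).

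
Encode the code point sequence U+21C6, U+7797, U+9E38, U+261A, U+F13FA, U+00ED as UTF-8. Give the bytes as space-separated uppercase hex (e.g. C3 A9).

E2 87 86 E7 9E 97 E9 B8 B8 E2 98 9A F3 B1 8F BA C3 AD

U+21C6: 3-byte form → E2 87 86.
U+7797: 3-byte form → E7 9E 97.
U+9E38: 3-byte form → E9 B8 B8.
U+261A: 3-byte form → E2 98 9A.
U+F13FA: 4-byte form → F3 B1 8F BA.
U+00ED: 2-byte form → C3 AD.
Concatenated (18 bytes): E2 87 86 E7 9E 97 E9 B8 B8 E2 98 9A F3 B1 8F BA C3 AD.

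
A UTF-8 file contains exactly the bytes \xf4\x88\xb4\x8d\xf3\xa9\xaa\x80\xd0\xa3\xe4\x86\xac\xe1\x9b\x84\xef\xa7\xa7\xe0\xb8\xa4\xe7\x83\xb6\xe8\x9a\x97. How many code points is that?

Byte at offset 0: 0xF4 = 11110100 → 4-byte char (#1). Advance 4.
Byte at offset 4: 0xF3 = 11110011 → 4-byte char (#2). Advance 4.
Byte at offset 8: 0xD0 = 11010000 → 2-byte char (#3). Advance 2.
Byte at offset 10: 0xE4 = 11100100 → 3-byte char (#4). Advance 3.
Byte at offset 13: 0xE1 = 11100001 → 3-byte char (#5). Advance 3.
Byte at offset 16: 0xEF = 11101111 → 3-byte char (#6). Advance 3.
Byte at offset 19: 0xE0 = 11100000 → 3-byte char (#7). Advance 3.
Byte at offset 22: 0xE7 = 11100111 → 3-byte char (#8). Advance 3.
Byte at offset 25: 0xE8 = 11101000 → 3-byte char (#9). Advance 3.
Reached end at offset 28 after 9 code points.

9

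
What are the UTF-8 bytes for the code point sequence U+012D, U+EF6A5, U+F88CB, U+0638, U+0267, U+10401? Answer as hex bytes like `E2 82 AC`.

U+012D: 2-byte form → C4 AD.
U+EF6A5: 4-byte form → F3 AF 9A A5.
U+F88CB: 4-byte form → F3 B8 A3 8B.
U+0638: 2-byte form → D8 B8.
U+0267: 2-byte form → C9 A7.
U+10401: 4-byte form → F0 90 90 81.
Concatenated (18 bytes): C4 AD F3 AF 9A A5 F3 B8 A3 8B D8 B8 C9 A7 F0 90 90 81.

C4 AD F3 AF 9A A5 F3 B8 A3 8B D8 B8 C9 A7 F0 90 90 81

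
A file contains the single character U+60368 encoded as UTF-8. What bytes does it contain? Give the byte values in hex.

F1 A0 8D A8

U+60368 = 0x60368 = 394088 decimal. In range U+10000–U+10FFFF → 4-byte form: 11110xxx 10xxxxxx 10xxxxxx 10xxxxxx.
Binary (21 bits): 001100000001101101000.
Split 3+6+6+6: 001 | 100000 | 001101 | 101000.
Byte 1: 11110001 = 0xF1.
Byte 2: 10100000 = 0xA0.
Byte 3: 10001101 = 0x8D.
Byte 4: 10101000 = 0xA8.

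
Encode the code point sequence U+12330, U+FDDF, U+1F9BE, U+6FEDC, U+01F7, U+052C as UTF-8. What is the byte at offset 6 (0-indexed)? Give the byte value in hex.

0x9F

U+12330 → 4-byte form F0 92 8C B0 at offsets 0–3.
U+FDDF → 3-byte form EF B7 9F at offsets 4–6.
Offset 6 falls in char 2's range; it's byte 3 of EF B7 9F = 0x9F.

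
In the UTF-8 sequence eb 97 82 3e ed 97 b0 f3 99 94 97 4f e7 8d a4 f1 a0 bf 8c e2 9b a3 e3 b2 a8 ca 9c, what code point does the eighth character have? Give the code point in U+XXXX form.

U+26E3

Offset 0: leading byte 0xEB = 11101011 → 3-byte char #1 = EB 97 82.
Offset 3: leading byte 0x3E = 00111110 → 1-byte char #2 = 3E.
Offset 4: leading byte 0xED = 11101101 → 3-byte char #3 = ED 97 B0.
Offset 7: leading byte 0xF3 = 11110011 → 4-byte char #4 = F3 99 94 97.
Offset 11: leading byte 0x4F = 01001111 → 1-byte char #5 = 4F.
Offset 12: leading byte 0xE7 = 11100111 → 3-byte char #6 = E7 8D A4.
Offset 15: leading byte 0xF1 = 11110001 → 4-byte char #7 = F1 A0 BF 8C.
Offset 19: leading byte 0xE2 = 11100010 → 3-byte char #8 = E2 9B A3.
Leading byte 0xE2 = 11100010 matches 1110xxxx → 3-byte sequence.
Byte 1: 0xE2 = 11100010, payload 0010 (4 bits).
Byte 2: 0x9B = 10011011 (10xxxxxx ✓), payload 011011.
Byte 3: 0xA3 = 10100011 (10xxxxxx ✓), payload 100011.
Concatenate: 0010011011100011 = 0x26E3 (16 bits → U+26E3).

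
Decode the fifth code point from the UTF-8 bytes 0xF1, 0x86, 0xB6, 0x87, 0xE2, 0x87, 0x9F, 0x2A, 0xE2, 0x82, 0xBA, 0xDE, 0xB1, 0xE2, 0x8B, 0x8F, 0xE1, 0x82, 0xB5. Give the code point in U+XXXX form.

Offset 0: leading byte 0xF1 = 11110001 → 4-byte char #1 = F1 86 B6 87.
Offset 4: leading byte 0xE2 = 11100010 → 3-byte char #2 = E2 87 9F.
Offset 7: leading byte 0x2A = 00101010 → 1-byte char #3 = 2A.
Offset 8: leading byte 0xE2 = 11100010 → 3-byte char #4 = E2 82 BA.
Offset 11: leading byte 0xDE = 11011110 → 2-byte char #5 = DE B1.
Leading byte 0xDE = 11011110 matches 110xxxxx → 2-byte sequence.
Byte 1: 0xDE = 11011110, payload 11110 (5 bits).
Byte 2: 0xB1 = 10110001 (10xxxxxx ✓), payload 110001.
Concatenate: 11110110001 = 0x7B1 (11 bits → U+07B1).

U+07B1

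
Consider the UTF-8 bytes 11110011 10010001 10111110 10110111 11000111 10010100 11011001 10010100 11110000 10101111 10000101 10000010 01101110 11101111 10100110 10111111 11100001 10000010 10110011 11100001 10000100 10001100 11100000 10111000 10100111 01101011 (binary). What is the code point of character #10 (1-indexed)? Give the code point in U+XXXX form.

U+006B

Offset 0: leading byte 0xF3 = 11110011 → 4-byte char #1 = F3 91 BE B7.
Offset 4: leading byte 0xC7 = 11000111 → 2-byte char #2 = C7 94.
Offset 6: leading byte 0xD9 = 11011001 → 2-byte char #3 = D9 94.
Offset 8: leading byte 0xF0 = 11110000 → 4-byte char #4 = F0 AF 85 82.
Offset 12: leading byte 0x6E = 01101110 → 1-byte char #5 = 6E.
Offset 13: leading byte 0xEF = 11101111 → 3-byte char #6 = EF A6 BF.
Offset 16: leading byte 0xE1 = 11100001 → 3-byte char #7 = E1 82 B3.
Offset 19: leading byte 0xE1 = 11100001 → 3-byte char #8 = E1 84 8C.
Offset 22: leading byte 0xE0 = 11100000 → 3-byte char #9 = E0 B8 A7.
Offset 25: leading byte 0x6B = 01101011 → 1-byte char #10 = 6B.
Leading byte 0x6B = 01101011 matches 0xxxxxxx → 1-byte sequence.
Byte 1: 0x6B = 01101011, payload 1101011 (7 bits).
Concatenate: 1101011 = 0x6B (7 bits → U+006B).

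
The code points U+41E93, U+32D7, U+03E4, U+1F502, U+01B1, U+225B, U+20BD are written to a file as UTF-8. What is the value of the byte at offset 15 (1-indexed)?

0xB1

1-indexed offset 15 is 0-indexed offset 14.
U+41E93 → 4-byte form F1 81 BA 93 at offsets 0–3.
U+32D7 → 3-byte form E3 8B 97 at offsets 4–6.
U+03E4 → 2-byte form CF A4 at offsets 7–8.
U+1F502 → 4-byte form F0 9F 94 82 at offsets 9–12.
U+01B1 → 2-byte form C6 B1 at offsets 13–14.
Offset 14 falls in char 5's range; it's byte 2 of C6 B1 = 0xB1.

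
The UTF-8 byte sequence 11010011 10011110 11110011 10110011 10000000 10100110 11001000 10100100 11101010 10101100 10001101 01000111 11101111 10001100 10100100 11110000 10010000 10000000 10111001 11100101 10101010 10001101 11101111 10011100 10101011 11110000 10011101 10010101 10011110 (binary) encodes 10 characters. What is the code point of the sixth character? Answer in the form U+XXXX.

Offset 0: leading byte 0xD3 = 11010011 → 2-byte char #1 = D3 9E.
Offset 2: leading byte 0xF3 = 11110011 → 4-byte char #2 = F3 B3 80 A6.
Offset 6: leading byte 0xC8 = 11001000 → 2-byte char #3 = C8 A4.
Offset 8: leading byte 0xEA = 11101010 → 3-byte char #4 = EA AC 8D.
Offset 11: leading byte 0x47 = 01000111 → 1-byte char #5 = 47.
Offset 12: leading byte 0xEF = 11101111 → 3-byte char #6 = EF 8C A4.
Leading byte 0xEF = 11101111 matches 1110xxxx → 3-byte sequence.
Byte 1: 0xEF = 11101111, payload 1111 (4 bits).
Byte 2: 0x8C = 10001100 (10xxxxxx ✓), payload 001100.
Byte 3: 0xA4 = 10100100 (10xxxxxx ✓), payload 100100.
Concatenate: 1111001100100100 = 0xF324 (16 bits → U+F324).

U+F324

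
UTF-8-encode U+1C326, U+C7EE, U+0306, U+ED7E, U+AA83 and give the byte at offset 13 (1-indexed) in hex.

0xEA

1-indexed offset 13 is 0-indexed offset 12.
U+1C326 → 4-byte form F0 9C 8C A6 at offsets 0–3.
U+C7EE → 3-byte form EC 9F AE at offsets 4–6.
U+0306 → 2-byte form CC 86 at offsets 7–8.
U+ED7E → 3-byte form EE B5 BE at offsets 9–11.
U+AA83 → 3-byte form EA AA 83 at offsets 12–14.
Offset 12 falls in char 5's range; it's byte 1 of EA AA 83 = 0xEA.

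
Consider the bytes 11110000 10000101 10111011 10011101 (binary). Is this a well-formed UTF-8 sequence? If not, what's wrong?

invalid (overlong encoding)

Leading byte 0xF0 = 11110000 → 4-byte form.
Continuation bytes all match 10xxxxxx. Payload decodes to 0x5EDD.
But 0x5EDD < 0x10000, the minimum for a 4-byte sequence — this is an overlong encoding.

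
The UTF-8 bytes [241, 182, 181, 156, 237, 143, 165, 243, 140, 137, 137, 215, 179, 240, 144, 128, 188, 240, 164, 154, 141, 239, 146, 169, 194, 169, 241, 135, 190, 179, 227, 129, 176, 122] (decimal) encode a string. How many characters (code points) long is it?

Byte at offset 0: 0xF1 = 11110001 → 4-byte char (#1). Advance 4.
Byte at offset 4: 0xED = 11101101 → 3-byte char (#2). Advance 3.
Byte at offset 7: 0xF3 = 11110011 → 4-byte char (#3). Advance 4.
Byte at offset 11: 0xD7 = 11010111 → 2-byte char (#4). Advance 2.
Byte at offset 13: 0xF0 = 11110000 → 4-byte char (#5). Advance 4.
Byte at offset 17: 0xF0 = 11110000 → 4-byte char (#6). Advance 4.
Byte at offset 21: 0xEF = 11101111 → 3-byte char (#7). Advance 3.
Byte at offset 24: 0xC2 = 11000010 → 2-byte char (#8). Advance 2.
Byte at offset 26: 0xF1 = 11110001 → 4-byte char (#9). Advance 4.
Byte at offset 30: 0xE3 = 11100011 → 3-byte char (#10). Advance 3.
Byte at offset 33: 0x7A = 01111010 → 1-byte char (#11). Advance 1.
Reached end at offset 34 after 11 code points.

11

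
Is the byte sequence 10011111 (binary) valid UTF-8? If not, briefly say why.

Byte 0x9F = 10011111 has the form 10xxxxxx — a continuation byte — but there is no preceding leading byte.

invalid (continuation byte with no leading byte)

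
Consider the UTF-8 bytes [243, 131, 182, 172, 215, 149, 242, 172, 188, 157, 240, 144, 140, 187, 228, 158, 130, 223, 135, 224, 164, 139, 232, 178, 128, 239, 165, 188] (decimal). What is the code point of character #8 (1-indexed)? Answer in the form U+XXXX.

U+8C80

Offset 0: leading byte 0xF3 = 11110011 → 4-byte char #1 = F3 83 B6 AC.
Offset 4: leading byte 0xD7 = 11010111 → 2-byte char #2 = D7 95.
Offset 6: leading byte 0xF2 = 11110010 → 4-byte char #3 = F2 AC BC 9D.
Offset 10: leading byte 0xF0 = 11110000 → 4-byte char #4 = F0 90 8C BB.
Offset 14: leading byte 0xE4 = 11100100 → 3-byte char #5 = E4 9E 82.
Offset 17: leading byte 0xDF = 11011111 → 2-byte char #6 = DF 87.
Offset 19: leading byte 0xE0 = 11100000 → 3-byte char #7 = E0 A4 8B.
Offset 22: leading byte 0xE8 = 11101000 → 3-byte char #8 = E8 B2 80.
Leading byte 0xE8 = 11101000 matches 1110xxxx → 3-byte sequence.
Byte 1: 0xE8 = 11101000, payload 1000 (4 bits).
Byte 2: 0xB2 = 10110010 (10xxxxxx ✓), payload 110010.
Byte 3: 0x80 = 10000000 (10xxxxxx ✓), payload 000000.
Concatenate: 1000110010000000 = 0x8C80 (16 bits → U+8C80).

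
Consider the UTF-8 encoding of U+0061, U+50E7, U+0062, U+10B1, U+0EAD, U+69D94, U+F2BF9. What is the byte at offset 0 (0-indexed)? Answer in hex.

U+0061 → 1-byte form 61 at offsets 0–0.
Offset 0 falls in char 1's range; it's byte 1 of 61 = 0x61.

0x61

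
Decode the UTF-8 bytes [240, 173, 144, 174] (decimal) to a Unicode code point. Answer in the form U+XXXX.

Leading byte 0xF0 = 11110000 matches 11110xxx → 4-byte sequence.
Byte 1: 0xF0 = 11110000, payload 000 (3 bits).
Byte 2: 0xAD = 10101101 (10xxxxxx ✓), payload 101101.
Byte 3: 0x90 = 10010000 (10xxxxxx ✓), payload 010000.
Byte 4: 0xAE = 10101110 (10xxxxxx ✓), payload 101110.
Concatenate: 000101101010000101110 = 0x2D42E (21 bits → U+2D42E).

U+2D42E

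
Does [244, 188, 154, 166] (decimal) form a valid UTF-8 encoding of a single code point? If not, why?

Leading byte 0xF4 = 11110100 → 4-byte form.
Payload = 0x13C6A6, which exceeds U+10FFFF, the maximum Unicode code point. (Leading bytes F5–FF, or F4 followed by ≥ 0x90, are invalid.)

invalid (encodes a value above U+10FFFF)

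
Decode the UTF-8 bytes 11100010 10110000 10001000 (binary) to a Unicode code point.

U+2C08

Leading byte 0xE2 = 11100010 matches 1110xxxx → 3-byte sequence.
Byte 1: 0xE2 = 11100010, payload 0010 (4 bits).
Byte 2: 0xB0 = 10110000 (10xxxxxx ✓), payload 110000.
Byte 3: 0x88 = 10001000 (10xxxxxx ✓), payload 001000.
Concatenate: 0010110000001000 = 0x2C08 (16 bits → U+2C08).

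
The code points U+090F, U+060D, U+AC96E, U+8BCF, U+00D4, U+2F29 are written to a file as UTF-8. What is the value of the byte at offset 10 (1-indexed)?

1-indexed offset 10 is 0-indexed offset 9.
U+090F → 3-byte form E0 A4 8F at offsets 0–2.
U+060D → 2-byte form D8 8D at offsets 3–4.
U+AC96E → 4-byte form F2 AC A5 AE at offsets 5–8.
U+8BCF → 3-byte form E8 AF 8F at offsets 9–11.
Offset 9 falls in char 4's range; it's byte 1 of E8 AF 8F = 0xE8.

0xE8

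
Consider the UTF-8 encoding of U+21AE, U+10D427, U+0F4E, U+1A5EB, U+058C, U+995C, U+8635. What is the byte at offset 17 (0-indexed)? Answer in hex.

U+21AE → 3-byte form E2 86 AE at offsets 0–2.
U+10D427 → 4-byte form F4 8D 90 A7 at offsets 3–6.
U+0F4E → 3-byte form E0 BD 8E at offsets 7–9.
U+1A5EB → 4-byte form F0 9A 97 AB at offsets 10–13.
U+058C → 2-byte form D6 8C at offsets 14–15.
U+995C → 3-byte form E9 A5 9C at offsets 16–18.
Offset 17 falls in char 6's range; it's byte 2 of E9 A5 9C = 0xA5.

0xA5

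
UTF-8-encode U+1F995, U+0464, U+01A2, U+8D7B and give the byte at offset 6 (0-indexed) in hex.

0xC6

U+1F995 → 4-byte form F0 9F A6 95 at offsets 0–3.
U+0464 → 2-byte form D1 A4 at offsets 4–5.
U+01A2 → 2-byte form C6 A2 at offsets 6–7.
Offset 6 falls in char 3's range; it's byte 1 of C6 A2 = 0xC6.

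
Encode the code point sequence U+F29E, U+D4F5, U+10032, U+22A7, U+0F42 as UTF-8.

EF 8A 9E ED 93 B5 F0 90 80 B2 E2 8A A7 E0 BD 82

U+F29E: 3-byte form → EF 8A 9E.
U+D4F5: 3-byte form → ED 93 B5.
U+10032: 4-byte form → F0 90 80 B2.
U+22A7: 3-byte form → E2 8A A7.
U+0F42: 3-byte form → E0 BD 82.
Concatenated (16 bytes): EF 8A 9E ED 93 B5 F0 90 80 B2 E2 8A A7 E0 BD 82.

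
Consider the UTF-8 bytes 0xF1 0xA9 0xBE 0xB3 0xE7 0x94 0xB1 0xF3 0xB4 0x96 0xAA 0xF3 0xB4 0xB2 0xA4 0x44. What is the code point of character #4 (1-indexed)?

Offset 0: leading byte 0xF1 = 11110001 → 4-byte char #1 = F1 A9 BE B3.
Offset 4: leading byte 0xE7 = 11100111 → 3-byte char #2 = E7 94 B1.
Offset 7: leading byte 0xF3 = 11110011 → 4-byte char #3 = F3 B4 96 AA.
Offset 11: leading byte 0xF3 = 11110011 → 4-byte char #4 = F3 B4 B2 A4.
Leading byte 0xF3 = 11110011 matches 11110xxx → 4-byte sequence.
Byte 1: 0xF3 = 11110011, payload 011 (3 bits).
Byte 2: 0xB4 = 10110100 (10xxxxxx ✓), payload 110100.
Byte 3: 0xB2 = 10110010 (10xxxxxx ✓), payload 110010.
Byte 4: 0xA4 = 10100100 (10xxxxxx ✓), payload 100100.
Concatenate: 011110100110010100100 = 0xF4CA4 (21 bits → U+F4CA4).

U+F4CA4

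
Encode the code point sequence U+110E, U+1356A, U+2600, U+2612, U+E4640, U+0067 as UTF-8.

E1 84 8E F0 93 95 AA E2 98 80 E2 98 92 F3 A4 99 80 67

U+110E: 3-byte form → E1 84 8E.
U+1356A: 4-byte form → F0 93 95 AA.
U+2600: 3-byte form → E2 98 80.
U+2612: 3-byte form → E2 98 92.
U+E4640: 4-byte form → F3 A4 99 80.
U+0067: 1-byte form → 67.
Concatenated (18 bytes): E1 84 8E F0 93 95 AA E2 98 80 E2 98 92 F3 A4 99 80 67.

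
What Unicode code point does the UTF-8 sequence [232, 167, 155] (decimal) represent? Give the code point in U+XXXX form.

U+89DB

Leading byte 0xE8 = 11101000 matches 1110xxxx → 3-byte sequence.
Byte 1: 0xE8 = 11101000, payload 1000 (4 bits).
Byte 2: 0xA7 = 10100111 (10xxxxxx ✓), payload 100111.
Byte 3: 0x9B = 10011011 (10xxxxxx ✓), payload 011011.
Concatenate: 1000100111011011 = 0x89DB (16 bits → U+89DB).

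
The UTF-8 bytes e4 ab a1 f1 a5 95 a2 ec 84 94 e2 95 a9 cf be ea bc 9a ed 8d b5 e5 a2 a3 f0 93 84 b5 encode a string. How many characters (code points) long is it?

Byte at offset 0: 0xE4 = 11100100 → 3-byte char (#1). Advance 3.
Byte at offset 3: 0xF1 = 11110001 → 4-byte char (#2). Advance 4.
Byte at offset 7: 0xEC = 11101100 → 3-byte char (#3). Advance 3.
Byte at offset 10: 0xE2 = 11100010 → 3-byte char (#4). Advance 3.
Byte at offset 13: 0xCF = 11001111 → 2-byte char (#5). Advance 2.
Byte at offset 15: 0xEA = 11101010 → 3-byte char (#6). Advance 3.
Byte at offset 18: 0xED = 11101101 → 3-byte char (#7). Advance 3.
Byte at offset 21: 0xE5 = 11100101 → 3-byte char (#8). Advance 3.
Byte at offset 24: 0xF0 = 11110000 → 4-byte char (#9). Advance 4.
Reached end at offset 28 after 9 code points.

9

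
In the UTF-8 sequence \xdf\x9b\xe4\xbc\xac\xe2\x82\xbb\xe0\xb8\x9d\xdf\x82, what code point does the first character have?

Offset 0: leading byte 0xDF = 11011111 → 2-byte char #1 = DF 9B.
Leading byte 0xDF = 11011111 matches 110xxxxx → 2-byte sequence.
Byte 1: 0xDF = 11011111, payload 11111 (5 bits).
Byte 2: 0x9B = 10011011 (10xxxxxx ✓), payload 011011.
Concatenate: 11111011011 = 0x7DB (11 bits → U+07DB).

U+07DB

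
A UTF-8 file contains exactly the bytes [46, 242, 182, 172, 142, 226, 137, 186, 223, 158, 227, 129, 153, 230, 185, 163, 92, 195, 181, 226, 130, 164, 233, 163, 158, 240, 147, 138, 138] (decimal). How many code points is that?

11

Byte at offset 0: 0x2E = 00101110 → 1-byte char (#1). Advance 1.
Byte at offset 1: 0xF2 = 11110010 → 4-byte char (#2). Advance 4.
Byte at offset 5: 0xE2 = 11100010 → 3-byte char (#3). Advance 3.
Byte at offset 8: 0xDF = 11011111 → 2-byte char (#4). Advance 2.
Byte at offset 10: 0xE3 = 11100011 → 3-byte char (#5). Advance 3.
Byte at offset 13: 0xE6 = 11100110 → 3-byte char (#6). Advance 3.
Byte at offset 16: 0x5C = 01011100 → 1-byte char (#7). Advance 1.
Byte at offset 17: 0xC3 = 11000011 → 2-byte char (#8). Advance 2.
Byte at offset 19: 0xE2 = 11100010 → 3-byte char (#9). Advance 3.
Byte at offset 22: 0xE9 = 11101001 → 3-byte char (#10). Advance 3.
Byte at offset 25: 0xF0 = 11110000 → 4-byte char (#11). Advance 4.
Reached end at offset 29 after 11 code points.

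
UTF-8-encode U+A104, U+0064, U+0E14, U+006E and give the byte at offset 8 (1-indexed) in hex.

1-indexed offset 8 is 0-indexed offset 7.
U+A104 → 3-byte form EA 84 84 at offsets 0–2.
U+0064 → 1-byte form 64 at offsets 3–3.
U+0E14 → 3-byte form E0 B8 94 at offsets 4–6.
U+006E → 1-byte form 6E at offsets 7–7.
Offset 7 falls in char 4's range; it's byte 1 of 6E = 0x6E.

0x6E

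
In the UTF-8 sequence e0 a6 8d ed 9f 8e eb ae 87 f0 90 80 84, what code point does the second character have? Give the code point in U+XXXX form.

U+D7CE

Offset 0: leading byte 0xE0 = 11100000 → 3-byte char #1 = E0 A6 8D.
Offset 3: leading byte 0xED = 11101101 → 3-byte char #2 = ED 9F 8E.
Leading byte 0xED = 11101101 matches 1110xxxx → 3-byte sequence.
Byte 1: 0xED = 11101101, payload 1101 (4 bits).
Byte 2: 0x9F = 10011111 (10xxxxxx ✓), payload 011111.
Byte 3: 0x8E = 10001110 (10xxxxxx ✓), payload 001110.
Concatenate: 1101011111001110 = 0xD7CE (16 bits → U+D7CE).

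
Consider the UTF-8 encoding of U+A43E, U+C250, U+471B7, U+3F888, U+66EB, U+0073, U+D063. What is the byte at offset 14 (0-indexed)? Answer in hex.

0xE6

U+A43E → 3-byte form EA 90 BE at offsets 0–2.
U+C250 → 3-byte form EC 89 90 at offsets 3–5.
U+471B7 → 4-byte form F1 87 86 B7 at offsets 6–9.
U+3F888 → 4-byte form F0 BF A2 88 at offsets 10–13.
U+66EB → 3-byte form E6 9B AB at offsets 14–16.
Offset 14 falls in char 5's range; it's byte 1 of E6 9B AB = 0xE6.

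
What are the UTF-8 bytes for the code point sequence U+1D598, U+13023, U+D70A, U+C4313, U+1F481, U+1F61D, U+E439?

F0 9D 96 98 F0 93 80 A3 ED 9C 8A F3 84 8C 93 F0 9F 92 81 F0 9F 98 9D EE 90 B9

U+1D598: 4-byte form → F0 9D 96 98.
U+13023: 4-byte form → F0 93 80 A3.
U+D70A: 3-byte form → ED 9C 8A.
U+C4313: 4-byte form → F3 84 8C 93.
U+1F481: 4-byte form → F0 9F 92 81.
U+1F61D: 4-byte form → F0 9F 98 9D.
U+E439: 3-byte form → EE 90 B9.
Concatenated (26 bytes): F0 9D 96 98 F0 93 80 A3 ED 9C 8A F3 84 8C 93 F0 9F 92 81 F0 9F 98 9D EE 90 B9.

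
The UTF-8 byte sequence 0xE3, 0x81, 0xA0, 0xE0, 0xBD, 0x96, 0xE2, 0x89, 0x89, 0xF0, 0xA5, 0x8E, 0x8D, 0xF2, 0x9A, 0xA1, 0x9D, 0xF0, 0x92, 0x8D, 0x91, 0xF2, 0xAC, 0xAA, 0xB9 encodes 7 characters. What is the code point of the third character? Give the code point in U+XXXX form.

Offset 0: leading byte 0xE3 = 11100011 → 3-byte char #1 = E3 81 A0.
Offset 3: leading byte 0xE0 = 11100000 → 3-byte char #2 = E0 BD 96.
Offset 6: leading byte 0xE2 = 11100010 → 3-byte char #3 = E2 89 89.
Leading byte 0xE2 = 11100010 matches 1110xxxx → 3-byte sequence.
Byte 1: 0xE2 = 11100010, payload 0010 (4 bits).
Byte 2: 0x89 = 10001001 (10xxxxxx ✓), payload 001001.
Byte 3: 0x89 = 10001001 (10xxxxxx ✓), payload 001001.
Concatenate: 0010001001001001 = 0x2249 (16 bits → U+2249).

U+2249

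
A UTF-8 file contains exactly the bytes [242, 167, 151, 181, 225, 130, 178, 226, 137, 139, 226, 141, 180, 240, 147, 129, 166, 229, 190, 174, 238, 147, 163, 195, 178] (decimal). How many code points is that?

Byte at offset 0: 0xF2 = 11110010 → 4-byte char (#1). Advance 4.
Byte at offset 4: 0xE1 = 11100001 → 3-byte char (#2). Advance 3.
Byte at offset 7: 0xE2 = 11100010 → 3-byte char (#3). Advance 3.
Byte at offset 10: 0xE2 = 11100010 → 3-byte char (#4). Advance 3.
Byte at offset 13: 0xF0 = 11110000 → 4-byte char (#5). Advance 4.
Byte at offset 17: 0xE5 = 11100101 → 3-byte char (#6). Advance 3.
Byte at offset 20: 0xEE = 11101110 → 3-byte char (#7). Advance 3.
Byte at offset 23: 0xC3 = 11000011 → 2-byte char (#8). Advance 2.
Reached end at offset 25 after 8 code points.

8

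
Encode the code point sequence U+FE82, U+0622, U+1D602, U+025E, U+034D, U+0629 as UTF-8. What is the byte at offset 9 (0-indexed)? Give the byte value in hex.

0xC9

U+FE82 → 3-byte form EF BA 82 at offsets 0–2.
U+0622 → 2-byte form D8 A2 at offsets 3–4.
U+1D602 → 4-byte form F0 9D 98 82 at offsets 5–8.
U+025E → 2-byte form C9 9E at offsets 9–10.
Offset 9 falls in char 4's range; it's byte 1 of C9 9E = 0xC9.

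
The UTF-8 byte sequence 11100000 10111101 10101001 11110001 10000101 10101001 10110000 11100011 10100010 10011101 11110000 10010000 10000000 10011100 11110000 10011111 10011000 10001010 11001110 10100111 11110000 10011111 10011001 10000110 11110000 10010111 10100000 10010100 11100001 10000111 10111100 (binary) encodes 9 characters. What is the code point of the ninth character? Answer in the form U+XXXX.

Offset 0: leading byte 0xE0 = 11100000 → 3-byte char #1 = E0 BD A9.
Offset 3: leading byte 0xF1 = 11110001 → 4-byte char #2 = F1 85 A9 B0.
Offset 7: leading byte 0xE3 = 11100011 → 3-byte char #3 = E3 A2 9D.
Offset 10: leading byte 0xF0 = 11110000 → 4-byte char #4 = F0 90 80 9C.
Offset 14: leading byte 0xF0 = 11110000 → 4-byte char #5 = F0 9F 98 8A.
Offset 18: leading byte 0xCE = 11001110 → 2-byte char #6 = CE A7.
Offset 20: leading byte 0xF0 = 11110000 → 4-byte char #7 = F0 9F 99 86.
Offset 24: leading byte 0xF0 = 11110000 → 4-byte char #8 = F0 97 A0 94.
Offset 28: leading byte 0xE1 = 11100001 → 3-byte char #9 = E1 87 BC.
Leading byte 0xE1 = 11100001 matches 1110xxxx → 3-byte sequence.
Byte 1: 0xE1 = 11100001, payload 0001 (4 bits).
Byte 2: 0x87 = 10000111 (10xxxxxx ✓), payload 000111.
Byte 3: 0xBC = 10111100 (10xxxxxx ✓), payload 111100.
Concatenate: 0001000111111100 = 0x11FC (16 bits → U+11FC).

U+11FC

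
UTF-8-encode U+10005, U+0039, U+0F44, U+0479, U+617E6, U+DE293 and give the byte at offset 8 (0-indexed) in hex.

0xD1

U+10005 → 4-byte form F0 90 80 85 at offsets 0–3.
U+0039 → 1-byte form 39 at offsets 4–4.
U+0F44 → 3-byte form E0 BD 84 at offsets 5–7.
U+0479 → 2-byte form D1 B9 at offsets 8–9.
Offset 8 falls in char 4's range; it's byte 1 of D1 B9 = 0xD1.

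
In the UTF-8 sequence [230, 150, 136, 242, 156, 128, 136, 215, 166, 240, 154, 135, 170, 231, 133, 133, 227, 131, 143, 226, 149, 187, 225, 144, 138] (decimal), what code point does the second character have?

U+9C008

Offset 0: leading byte 0xE6 = 11100110 → 3-byte char #1 = E6 96 88.
Offset 3: leading byte 0xF2 = 11110010 → 4-byte char #2 = F2 9C 80 88.
Leading byte 0xF2 = 11110010 matches 11110xxx → 4-byte sequence.
Byte 1: 0xF2 = 11110010, payload 010 (3 bits).
Byte 2: 0x9C = 10011100 (10xxxxxx ✓), payload 011100.
Byte 3: 0x80 = 10000000 (10xxxxxx ✓), payload 000000.
Byte 4: 0x88 = 10001000 (10xxxxxx ✓), payload 001000.
Concatenate: 010011100000000001000 = 0x9C008 (21 bits → U+9C008).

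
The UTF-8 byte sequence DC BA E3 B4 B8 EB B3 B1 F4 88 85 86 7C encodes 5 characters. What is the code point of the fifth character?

U+007C

Offset 0: leading byte 0xDC = 11011100 → 2-byte char #1 = DC BA.
Offset 2: leading byte 0xE3 = 11100011 → 3-byte char #2 = E3 B4 B8.
Offset 5: leading byte 0xEB = 11101011 → 3-byte char #3 = EB B3 B1.
Offset 8: leading byte 0xF4 = 11110100 → 4-byte char #4 = F4 88 85 86.
Offset 12: leading byte 0x7C = 01111100 → 1-byte char #5 = 7C.
Leading byte 0x7C = 01111100 matches 0xxxxxxx → 1-byte sequence.
Byte 1: 0x7C = 01111100, payload 1111100 (7 bits).
Concatenate: 1111100 = 0x7C (7 bits → U+007C).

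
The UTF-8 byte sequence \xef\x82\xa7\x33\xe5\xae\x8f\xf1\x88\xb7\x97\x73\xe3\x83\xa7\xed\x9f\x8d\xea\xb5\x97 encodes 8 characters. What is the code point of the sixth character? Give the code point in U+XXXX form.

Offset 0: leading byte 0xEF = 11101111 → 3-byte char #1 = EF 82 A7.
Offset 3: leading byte 0x33 = 00110011 → 1-byte char #2 = 33.
Offset 4: leading byte 0xE5 = 11100101 → 3-byte char #3 = E5 AE 8F.
Offset 7: leading byte 0xF1 = 11110001 → 4-byte char #4 = F1 88 B7 97.
Offset 11: leading byte 0x73 = 01110011 → 1-byte char #5 = 73.
Offset 12: leading byte 0xE3 = 11100011 → 3-byte char #6 = E3 83 A7.
Leading byte 0xE3 = 11100011 matches 1110xxxx → 3-byte sequence.
Byte 1: 0xE3 = 11100011, payload 0011 (4 bits).
Byte 2: 0x83 = 10000011 (10xxxxxx ✓), payload 000011.
Byte 3: 0xA7 = 10100111 (10xxxxxx ✓), payload 100111.
Concatenate: 0011000011100111 = 0x30E7 (16 bits → U+30E7).

U+30E7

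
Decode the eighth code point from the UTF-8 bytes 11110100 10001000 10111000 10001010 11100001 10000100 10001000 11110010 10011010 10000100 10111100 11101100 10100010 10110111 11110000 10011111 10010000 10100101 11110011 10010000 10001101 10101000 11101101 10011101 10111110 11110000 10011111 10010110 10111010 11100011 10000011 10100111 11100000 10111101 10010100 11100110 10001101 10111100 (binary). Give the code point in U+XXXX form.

U+1F5BA

Offset 0: leading byte 0xF4 = 11110100 → 4-byte char #1 = F4 88 B8 8A.
Offset 4: leading byte 0xE1 = 11100001 → 3-byte char #2 = E1 84 88.
Offset 7: leading byte 0xF2 = 11110010 → 4-byte char #3 = F2 9A 84 BC.
Offset 11: leading byte 0xEC = 11101100 → 3-byte char #4 = EC A2 B7.
Offset 14: leading byte 0xF0 = 11110000 → 4-byte char #5 = F0 9F 90 A5.
Offset 18: leading byte 0xF3 = 11110011 → 4-byte char #6 = F3 90 8D A8.
Offset 22: leading byte 0xED = 11101101 → 3-byte char #7 = ED 9D BE.
Offset 25: leading byte 0xF0 = 11110000 → 4-byte char #8 = F0 9F 96 BA.
Leading byte 0xF0 = 11110000 matches 11110xxx → 4-byte sequence.
Byte 1: 0xF0 = 11110000, payload 000 (3 bits).
Byte 2: 0x9F = 10011111 (10xxxxxx ✓), payload 011111.
Byte 3: 0x96 = 10010110 (10xxxxxx ✓), payload 010110.
Byte 4: 0xBA = 10111010 (10xxxxxx ✓), payload 111010.
Concatenate: 000011111010110111010 = 0x1F5BA (21 bits → U+1F5BA).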